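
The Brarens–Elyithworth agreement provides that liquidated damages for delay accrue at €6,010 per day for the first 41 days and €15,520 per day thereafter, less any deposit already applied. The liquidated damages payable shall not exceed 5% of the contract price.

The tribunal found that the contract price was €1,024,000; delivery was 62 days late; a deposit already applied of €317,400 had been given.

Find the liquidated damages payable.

First 41 days: 41 × €6,010 = €246,410
Remaining days: (62 − 41) × €15,520 = €325,920
Accrued per-day damages: €246,410 + €325,920 = €572,330
Less deposit already applied: €572,330 − €317,400 = €254,930
Cap: 5% of €1,024,000 = €51,200
Cap at €51,200: €254,930 exceeds the cap → €51,200

€51,200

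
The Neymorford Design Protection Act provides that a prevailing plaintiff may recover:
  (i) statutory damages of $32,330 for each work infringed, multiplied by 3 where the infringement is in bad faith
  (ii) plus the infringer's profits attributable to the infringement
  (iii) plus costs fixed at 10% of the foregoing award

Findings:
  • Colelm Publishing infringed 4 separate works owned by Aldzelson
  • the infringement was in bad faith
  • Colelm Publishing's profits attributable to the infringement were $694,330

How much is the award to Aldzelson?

Statutory damages: 4 × $32,330 = $129,320
Trebled: 3 × $129,320 = $387,960
Combined award: $387,960 + $694,330 = $1,082,290
Costs: 10% of $1,082,290 = $108,229
Award plus costs: $1,082,290 + $108,229 = $1,190,519

$1,190,519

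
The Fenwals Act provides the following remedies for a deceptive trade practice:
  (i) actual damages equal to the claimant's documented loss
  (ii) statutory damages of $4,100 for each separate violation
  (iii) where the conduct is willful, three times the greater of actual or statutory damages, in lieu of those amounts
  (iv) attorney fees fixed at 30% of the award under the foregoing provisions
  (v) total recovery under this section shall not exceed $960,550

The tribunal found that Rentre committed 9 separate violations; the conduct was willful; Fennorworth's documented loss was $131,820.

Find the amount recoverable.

Statutory damages: 9 × $4,100 = $36,900
Greater of actual damages ($131,820) or statutory damages ($36,900): $131,820
Trebled: 3 × $131,820 = $395,460
Attorney fees: 30% of $395,460 = $118,638
Total before cap: $395,460 + $118,638 = $514,098
Cap at $960,550: $514,098 is within the cap, no reduction.

Total recovery: $514,098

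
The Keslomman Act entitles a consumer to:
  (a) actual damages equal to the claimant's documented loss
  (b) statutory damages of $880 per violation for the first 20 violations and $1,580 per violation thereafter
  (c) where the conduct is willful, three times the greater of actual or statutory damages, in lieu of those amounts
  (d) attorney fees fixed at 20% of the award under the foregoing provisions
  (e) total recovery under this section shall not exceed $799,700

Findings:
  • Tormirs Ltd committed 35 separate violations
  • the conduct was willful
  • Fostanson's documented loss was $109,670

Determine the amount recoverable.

$394,812

First 20 violations: 20 × $880 = $17,600
Remaining violations: (35 − 20) × $1,580 = $23,700
Statutory damages: $17,600 + $23,700 = $41,300
Greater of actual damages ($109,670) or statutory damages ($41,300): $109,670
Trebled: 3 × $109,670 = $329,010
Attorney fees: 20% of $329,010 = $65,802
Total before cap: $329,010 + $65,802 = $394,812
Cap at $799,700: $394,812 is within the cap, no reduction.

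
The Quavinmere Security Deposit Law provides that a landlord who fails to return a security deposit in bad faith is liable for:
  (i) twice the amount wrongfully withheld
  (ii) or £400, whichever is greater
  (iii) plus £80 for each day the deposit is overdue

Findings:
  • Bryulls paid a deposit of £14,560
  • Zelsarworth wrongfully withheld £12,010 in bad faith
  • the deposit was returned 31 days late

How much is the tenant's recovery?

£26,500

Doubled: 2 × £12,010 = £24,020
Minimum £400: £24,020 meets the minimum, no increase.
Late-return penalty: 31 × £80 = £2,480
Damages plus late penalty: £24,020 + £2,480 = £26,500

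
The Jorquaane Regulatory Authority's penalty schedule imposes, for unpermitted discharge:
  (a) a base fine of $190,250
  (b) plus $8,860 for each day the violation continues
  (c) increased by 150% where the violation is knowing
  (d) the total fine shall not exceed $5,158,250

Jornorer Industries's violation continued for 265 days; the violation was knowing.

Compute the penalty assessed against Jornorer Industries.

Per-day component: 265 × $8,860 = $2,347,900
Base plus per-day: $190,250 + $2,347,900 = $2,538,150
Enhancement: 150% of $2,538,150 = $3,807,225
Enhanced fine: $2,538,150 + $3,807,225 = $6,345,375
Cap at $5,158,250: $6,345,375 exceeds the cap → $5,158,250

$5,158,250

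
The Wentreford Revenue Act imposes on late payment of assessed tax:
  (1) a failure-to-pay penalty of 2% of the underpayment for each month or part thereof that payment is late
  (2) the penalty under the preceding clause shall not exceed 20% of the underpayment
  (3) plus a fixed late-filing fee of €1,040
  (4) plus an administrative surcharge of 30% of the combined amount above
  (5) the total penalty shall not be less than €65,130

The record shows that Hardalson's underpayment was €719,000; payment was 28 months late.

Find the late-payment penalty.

Accrued rate: 2% × 28 = 56%, capped at 20% → 20%
Failure-to-pay penalty: 20% of €719,000 = €143,800
Penalty before surcharge: €143,800 + €1,040 = €144,840
Administrative surcharge: 30% of €144,840 = €43,452
Total penalty: €144,840 + €43,452 = €188,292
Minimum €65,130: €188,292 meets the minimum, no increase.

€188,292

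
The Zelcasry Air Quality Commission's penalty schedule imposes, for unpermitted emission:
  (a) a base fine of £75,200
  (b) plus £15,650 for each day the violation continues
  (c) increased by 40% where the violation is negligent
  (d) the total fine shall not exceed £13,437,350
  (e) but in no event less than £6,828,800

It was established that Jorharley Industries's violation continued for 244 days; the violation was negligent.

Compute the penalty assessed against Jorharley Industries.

Per-day component: 244 × £15,650 = £3,818,600
Base plus per-day: £75,200 + £3,818,600 = £3,893,800
Enhancement: 40% of £3,893,800 = £1,557,520
Enhanced fine: £3,893,800 + £1,557,520 = £5,451,320
Cap at £13,437,350: £5,451,320 is within the cap, no reduction.
Minimum £6,828,800: £5,451,320 is below the minimum → £6,828,800

£6,828,800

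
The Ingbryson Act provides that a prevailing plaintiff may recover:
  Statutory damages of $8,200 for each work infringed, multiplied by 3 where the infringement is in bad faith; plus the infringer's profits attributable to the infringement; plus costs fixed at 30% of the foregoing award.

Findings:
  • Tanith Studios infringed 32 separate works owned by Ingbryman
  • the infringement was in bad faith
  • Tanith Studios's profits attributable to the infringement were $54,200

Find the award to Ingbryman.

$1,093,820

Statutory damages: 32 × $8,200 = $262,400
Trebled: 3 × $262,400 = $787,200
Combined award: $787,200 + $54,200 = $841,400
Costs: 30% of $841,400 = $252,420
Award plus costs: $841,400 + $252,420 = $1,093,820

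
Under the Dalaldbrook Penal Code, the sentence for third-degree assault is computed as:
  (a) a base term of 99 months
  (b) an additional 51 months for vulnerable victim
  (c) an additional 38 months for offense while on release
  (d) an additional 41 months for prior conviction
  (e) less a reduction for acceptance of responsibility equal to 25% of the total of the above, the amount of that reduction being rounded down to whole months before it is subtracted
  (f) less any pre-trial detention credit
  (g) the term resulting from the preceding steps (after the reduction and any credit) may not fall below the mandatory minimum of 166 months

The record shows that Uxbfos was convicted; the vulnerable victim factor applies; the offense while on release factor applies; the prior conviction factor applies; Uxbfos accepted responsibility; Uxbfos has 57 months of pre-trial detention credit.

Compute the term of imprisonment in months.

Vulnerable victim enhancement: +51 months
Offense while on release enhancement: +38 months
Prior conviction enhancement: +41 months
Adjusted term: 99 months + 51 months + 38 months + 41 months = 229 months
Acceptance of responsibility reduction: 25% of 229 months = 57 months (rounded down)
After reduction: 229 − 57 = 172 months
Less pre-trial detention credit: 172 months − 57 months = 115 months
Minimum 166 months: 115 months is below the minimum → 166 months

166 months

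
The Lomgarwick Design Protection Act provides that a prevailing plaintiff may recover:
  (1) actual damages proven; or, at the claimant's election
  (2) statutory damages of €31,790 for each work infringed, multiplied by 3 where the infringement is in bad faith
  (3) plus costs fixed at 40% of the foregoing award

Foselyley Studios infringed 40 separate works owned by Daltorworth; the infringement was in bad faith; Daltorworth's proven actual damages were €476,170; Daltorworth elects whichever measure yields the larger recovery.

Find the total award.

Statutory damages: 40 × €31,790 = €1,271,600
Trebled: 3 × €1,271,600 = €3,814,800
Greater of actual damages (€476,170) or enhanced statutory damages (€3,814,800): €3,814,800
Costs: 40% of €3,814,800 = €1,525,920
Award plus costs: €3,814,800 + €1,525,920 = €5,340,720

Award: €5,340,720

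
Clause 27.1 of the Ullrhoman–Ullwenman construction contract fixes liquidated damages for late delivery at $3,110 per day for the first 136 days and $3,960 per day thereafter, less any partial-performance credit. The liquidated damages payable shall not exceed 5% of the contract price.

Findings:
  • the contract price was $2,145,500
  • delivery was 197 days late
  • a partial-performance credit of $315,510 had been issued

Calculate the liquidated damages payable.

$107,275

First 136 days: 136 × $3,110 = $422,960
Remaining days: (197 − 136) × $3,960 = $241,560
Accrued per-day damages: $422,960 + $241,560 = $664,520
Less partial-performance credit: $664,520 − $315,510 = $349,010
Cap: 5% of $2,145,500 = $107,275
Cap at $107,275: $349,010 exceeds the cap → $107,275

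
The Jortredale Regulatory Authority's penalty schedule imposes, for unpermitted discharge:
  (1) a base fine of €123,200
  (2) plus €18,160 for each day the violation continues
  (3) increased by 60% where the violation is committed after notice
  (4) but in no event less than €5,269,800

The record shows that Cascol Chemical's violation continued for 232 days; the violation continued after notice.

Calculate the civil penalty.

Per-day component: 232 × €18,160 = €4,213,120
Base plus per-day: €123,200 + €4,213,120 = €4,336,320
Enhancement: 60% of €4,336,320 = €2,601,792
Enhanced fine: €4,336,320 + €2,601,792 = €6,938,112
Minimum €5,269,800: €6,938,112 meets the minimum, no increase.

€6,938,112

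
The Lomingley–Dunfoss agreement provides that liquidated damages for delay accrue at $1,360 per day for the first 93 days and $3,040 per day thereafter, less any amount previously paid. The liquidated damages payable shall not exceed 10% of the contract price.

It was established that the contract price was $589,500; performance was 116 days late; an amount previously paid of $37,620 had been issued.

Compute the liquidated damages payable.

$58,950

First 93 days: 93 × $1,360 = $126,480
Remaining days: (116 − 93) × $3,040 = $69,920
Accrued per-day damages: $126,480 + $69,920 = $196,400
Less amount previously paid: $196,400 − $37,620 = $158,780
Cap: 10% of $589,500 = $58,950
Cap at $58,950: $158,780 exceeds the cap → $58,950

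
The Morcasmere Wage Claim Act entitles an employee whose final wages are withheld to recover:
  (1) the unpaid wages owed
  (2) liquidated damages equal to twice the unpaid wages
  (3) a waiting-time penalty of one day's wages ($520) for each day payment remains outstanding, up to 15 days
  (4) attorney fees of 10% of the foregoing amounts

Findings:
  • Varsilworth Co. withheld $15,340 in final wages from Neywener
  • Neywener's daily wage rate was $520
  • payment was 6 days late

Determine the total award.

$54,054

Doubled: 2 × $15,340 = $30,680
Penalty days: min(6, 15) = 6
Waiting-time penalty: 6 × $520 = $3,120
Subtotal: $15,340 + $30,680 + $3,120 = $49,140
Attorney fees: 10% of $49,140 = $4,914
Total award: $49,140 + $4,914 = $54,054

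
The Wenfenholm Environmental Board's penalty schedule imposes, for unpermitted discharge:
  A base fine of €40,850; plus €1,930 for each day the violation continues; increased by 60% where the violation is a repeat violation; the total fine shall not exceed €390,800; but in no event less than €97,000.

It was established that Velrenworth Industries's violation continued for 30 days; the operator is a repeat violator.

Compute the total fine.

Per-day component: 30 × €1,930 = €57,900
Base plus per-day: €40,850 + €57,900 = €98,750
Enhancement: 60% of €98,750 = €59,250
Enhanced fine: €98,750 + €59,250 = €158,000
Cap at €390,800: €158,000 is within the cap, no reduction.
Minimum €97,000: €158,000 meets the minimum, no increase.

€158,000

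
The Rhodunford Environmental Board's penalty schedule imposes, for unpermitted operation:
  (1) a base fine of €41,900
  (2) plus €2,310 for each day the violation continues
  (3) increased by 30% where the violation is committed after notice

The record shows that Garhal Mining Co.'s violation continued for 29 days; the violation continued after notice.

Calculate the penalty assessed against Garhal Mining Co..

Civil penalty: €141,557

Per-day component: 29 × €2,310 = €66,990
Base plus per-day: €41,900 + €66,990 = €108,890
Enhancement: 30% of €108,890 = €32,667
Enhanced fine: €108,890 + €32,667 = €141,557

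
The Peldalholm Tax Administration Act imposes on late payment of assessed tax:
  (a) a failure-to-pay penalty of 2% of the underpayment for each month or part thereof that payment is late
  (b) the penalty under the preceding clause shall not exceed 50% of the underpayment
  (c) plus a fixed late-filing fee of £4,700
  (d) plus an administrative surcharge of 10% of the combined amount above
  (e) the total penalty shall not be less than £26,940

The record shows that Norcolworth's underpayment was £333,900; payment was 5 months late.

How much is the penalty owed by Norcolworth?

£41,899

Accrued rate: 2% × 5 = 10%, capped at 50% → 10%
Failure-to-pay penalty: 10% of £333,900 = £33,390
Penalty before surcharge: £33,390 + £4,700 = £38,090
Administrative surcharge: 10% of £38,090 = £3,809
Total penalty: £38,090 + £3,809 = £41,899
Minimum £26,940: £41,899 meets the minimum, no increase.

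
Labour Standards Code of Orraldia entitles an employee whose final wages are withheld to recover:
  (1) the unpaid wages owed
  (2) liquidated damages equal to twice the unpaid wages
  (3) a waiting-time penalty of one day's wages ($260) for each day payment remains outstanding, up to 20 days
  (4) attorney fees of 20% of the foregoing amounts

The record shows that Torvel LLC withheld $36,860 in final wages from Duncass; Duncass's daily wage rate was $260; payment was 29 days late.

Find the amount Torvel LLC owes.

Doubled: 2 × $36,860 = $73,720
Penalty days: min(29, 20) = 20
Waiting-time penalty: 20 × $260 = $5,200
Subtotal: $36,860 + $73,720 + $5,200 = $115,780
Attorney fees: 20% of $115,780 = $23,156
Total award: $115,780 + $23,156 = $138,936

$138,936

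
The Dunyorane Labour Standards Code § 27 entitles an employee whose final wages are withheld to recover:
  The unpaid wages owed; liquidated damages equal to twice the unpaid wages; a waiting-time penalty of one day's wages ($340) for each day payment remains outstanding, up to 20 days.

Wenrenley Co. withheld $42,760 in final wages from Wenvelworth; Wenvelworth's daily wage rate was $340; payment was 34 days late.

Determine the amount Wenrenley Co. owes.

Doubled: 2 × $42,760 = $85,520
Penalty days: min(34, 20) = 20
Waiting-time penalty: 20 × $340 = $6,800
Total award: $42,760 + $85,520 + $6,800 = $135,080

$135,080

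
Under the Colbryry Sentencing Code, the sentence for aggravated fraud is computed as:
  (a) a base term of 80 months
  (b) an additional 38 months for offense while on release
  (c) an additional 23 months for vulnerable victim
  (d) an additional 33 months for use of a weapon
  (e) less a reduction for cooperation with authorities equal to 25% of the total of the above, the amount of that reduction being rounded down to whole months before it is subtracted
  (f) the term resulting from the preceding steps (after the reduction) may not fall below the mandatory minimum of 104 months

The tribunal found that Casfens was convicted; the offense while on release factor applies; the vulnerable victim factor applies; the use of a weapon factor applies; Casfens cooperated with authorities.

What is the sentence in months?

131 months

Offense while on release enhancement: +38 months
Vulnerable victim enhancement: +23 months
Use of a weapon enhancement: +33 months
Adjusted term: 80 months + 38 months + 23 months + 33 months = 174 months
Cooperation with authorities reduction: 25% of 174 months = 43 months (rounded down)
After reduction: 174 − 43 = 131 months
Minimum 104 months: 131 months meets the minimum, no increase.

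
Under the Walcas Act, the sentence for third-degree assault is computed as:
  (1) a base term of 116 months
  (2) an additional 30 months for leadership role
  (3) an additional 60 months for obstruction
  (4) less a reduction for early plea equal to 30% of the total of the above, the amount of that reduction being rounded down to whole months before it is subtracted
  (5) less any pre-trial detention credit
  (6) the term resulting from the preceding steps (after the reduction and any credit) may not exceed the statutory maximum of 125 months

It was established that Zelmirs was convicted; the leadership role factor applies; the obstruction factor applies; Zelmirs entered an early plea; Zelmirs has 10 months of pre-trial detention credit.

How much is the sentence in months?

Leadership role enhancement: +30 months
Obstruction enhancement: +60 months
Adjusted term: 116 months + 30 months + 60 months = 206 months
Early plea reduction: 30% of 206 months = 61 months (rounded down)
After reduction: 206 − 61 = 145 months
Less pre-trial detention credit: 145 months − 10 months = 135 months
Cap at 125 months: 135 months exceeds the cap → 125 months

125 months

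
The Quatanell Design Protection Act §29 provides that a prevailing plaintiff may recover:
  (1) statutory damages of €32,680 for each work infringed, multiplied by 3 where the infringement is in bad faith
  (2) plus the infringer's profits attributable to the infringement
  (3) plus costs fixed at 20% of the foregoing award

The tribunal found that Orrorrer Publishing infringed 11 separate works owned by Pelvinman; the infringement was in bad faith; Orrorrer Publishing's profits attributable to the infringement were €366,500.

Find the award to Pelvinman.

€1,733,928

Statutory damages: 11 × €32,680 = €359,480
Trebled: 3 × €359,480 = €1,078,440
Combined award: €1,078,440 + €366,500 = €1,444,940
Costs: 20% of €1,444,940 = €288,988
Award plus costs: €1,444,940 + €288,988 = €1,733,928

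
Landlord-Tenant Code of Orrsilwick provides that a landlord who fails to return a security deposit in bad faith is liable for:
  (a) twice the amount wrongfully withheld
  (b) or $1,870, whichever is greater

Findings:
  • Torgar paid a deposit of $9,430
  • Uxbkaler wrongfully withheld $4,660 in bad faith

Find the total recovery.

Doubled: 2 × $4,660 = $9,320
Minimum $1,870: $9,320 meets the minimum, no increase.

$9,320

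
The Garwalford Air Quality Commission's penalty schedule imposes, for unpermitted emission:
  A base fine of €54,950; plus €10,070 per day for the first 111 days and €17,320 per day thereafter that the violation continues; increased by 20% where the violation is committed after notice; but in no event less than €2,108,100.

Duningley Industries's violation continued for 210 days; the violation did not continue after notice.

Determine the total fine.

€2,887,400

First 111 days: 111 × €10,070 = €1,117,770
Remaining days: (210 − 111) × €17,320 = €1,714,680
Per-day component: €1,117,770 + €1,714,680 = €2,832,450
Base plus per-day: €54,950 + €2,832,450 = €2,887,400
The violation did not continue after notice: no 20% increase.
Minimum €2,108,100: €2,887,400 meets the minimum, no increase.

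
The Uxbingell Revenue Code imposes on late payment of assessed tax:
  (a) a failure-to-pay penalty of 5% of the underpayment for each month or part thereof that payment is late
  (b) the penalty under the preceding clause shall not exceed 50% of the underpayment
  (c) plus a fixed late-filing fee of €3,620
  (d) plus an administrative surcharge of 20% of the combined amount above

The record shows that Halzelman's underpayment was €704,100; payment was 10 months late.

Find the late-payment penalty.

Accrued rate: 5% × 10 = 50%, capped at 50% → 50%
Failure-to-pay penalty: 50% of €704,100 = €352,050
Penalty before surcharge: €352,050 + €3,620 = €355,670
Administrative surcharge: 20% of €355,670 = €71,134
Total penalty: €355,670 + €71,134 = €426,804

€426,804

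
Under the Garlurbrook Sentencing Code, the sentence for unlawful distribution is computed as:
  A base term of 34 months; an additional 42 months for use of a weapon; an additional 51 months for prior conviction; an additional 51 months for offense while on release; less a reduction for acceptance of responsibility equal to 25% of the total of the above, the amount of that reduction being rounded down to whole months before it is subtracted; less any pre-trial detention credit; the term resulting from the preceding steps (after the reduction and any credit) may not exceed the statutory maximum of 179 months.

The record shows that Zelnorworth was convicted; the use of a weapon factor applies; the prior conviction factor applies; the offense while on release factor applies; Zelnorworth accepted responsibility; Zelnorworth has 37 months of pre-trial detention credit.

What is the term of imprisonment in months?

97 months

Use of a weapon enhancement: +42 months
Prior conviction enhancement: +51 months
Offense while on release enhancement: +51 months
Adjusted term: 34 months + 42 months + 51 months + 51 months = 178 months
Acceptance of responsibility reduction: 25% of 178 months = 44 months (rounded down)
After reduction: 178 − 44 = 134 months
Less pre-trial detention credit: 134 months − 37 months = 97 months
Cap at 179 months: 97 months is within the cap, no reduction.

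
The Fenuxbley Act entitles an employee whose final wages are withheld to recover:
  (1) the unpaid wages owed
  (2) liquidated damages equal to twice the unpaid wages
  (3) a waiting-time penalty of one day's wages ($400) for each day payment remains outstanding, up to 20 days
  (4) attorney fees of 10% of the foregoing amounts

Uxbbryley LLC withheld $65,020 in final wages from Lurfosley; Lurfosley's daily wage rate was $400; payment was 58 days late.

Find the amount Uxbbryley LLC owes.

$223,366

Doubled: 2 × $65,020 = $130,040
Penalty days: min(58, 20) = 20
Waiting-time penalty: 20 × $400 = $8,000
Subtotal: $65,020 + $130,040 + $8,000 = $203,060
Attorney fees: 10% of $203,060 = $20,306
Total award: $203,060 + $20,306 = $223,366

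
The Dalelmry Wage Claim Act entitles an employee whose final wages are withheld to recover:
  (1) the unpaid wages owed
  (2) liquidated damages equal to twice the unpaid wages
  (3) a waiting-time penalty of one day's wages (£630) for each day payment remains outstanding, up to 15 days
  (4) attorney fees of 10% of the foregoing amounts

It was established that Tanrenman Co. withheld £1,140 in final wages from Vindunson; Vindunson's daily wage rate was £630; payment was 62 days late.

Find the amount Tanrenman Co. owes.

£14,157

Doubled: 2 × £1,140 = £2,280
Penalty days: min(62, 15) = 15
Waiting-time penalty: 15 × £630 = £9,450
Subtotal: £1,140 + £2,280 + £9,450 = £12,870
Attorney fees: 10% of £12,870 = £1,287
Total award: £12,870 + £1,287 = £14,157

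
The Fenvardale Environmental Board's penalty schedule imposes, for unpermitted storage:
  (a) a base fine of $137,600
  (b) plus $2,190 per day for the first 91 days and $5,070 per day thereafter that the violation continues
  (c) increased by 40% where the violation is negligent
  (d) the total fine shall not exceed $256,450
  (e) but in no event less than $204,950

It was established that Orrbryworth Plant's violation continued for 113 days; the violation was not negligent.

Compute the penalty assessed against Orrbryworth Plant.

First 91 days: 91 × $2,190 = $199,290
Remaining days: (113 − 91) × $5,070 = $111,540
Per-day component: $199,290 + $111,540 = $310,830
Base plus per-day: $137,600 + $310,830 = $448,430
The violation was not negligent: no 40% increase.
Cap at $256,450: $448,430 exceeds the cap → $256,450
Minimum $204,950: $256,450 meets the minimum, no increase.

$256,450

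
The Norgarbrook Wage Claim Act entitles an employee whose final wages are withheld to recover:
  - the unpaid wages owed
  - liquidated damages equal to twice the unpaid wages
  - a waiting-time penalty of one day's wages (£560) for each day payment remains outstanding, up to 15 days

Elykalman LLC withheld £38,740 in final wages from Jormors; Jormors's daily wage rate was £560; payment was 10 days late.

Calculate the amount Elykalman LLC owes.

£121,820

Doubled: 2 × £38,740 = £77,480
Penalty days: min(10, 15) = 10
Waiting-time penalty: 10 × £560 = £5,600
Total award: £38,740 + £77,480 + £5,600 = £121,820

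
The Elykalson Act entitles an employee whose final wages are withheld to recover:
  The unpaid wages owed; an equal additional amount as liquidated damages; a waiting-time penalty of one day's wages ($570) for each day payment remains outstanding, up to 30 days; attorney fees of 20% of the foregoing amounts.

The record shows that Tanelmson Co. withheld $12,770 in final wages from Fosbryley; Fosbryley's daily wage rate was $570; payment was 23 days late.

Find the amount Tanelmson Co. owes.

Liquidated damages (equal amount): $12,770
Penalty days: min(23, 30) = 23
Waiting-time penalty: 23 × $570 = $13,110
Subtotal: $12,770 + $12,770 + $13,110 = $38,650
Attorney fees: 20% of $38,650 = $7,730
Total award: $38,650 + $7,730 = $46,380

$46,380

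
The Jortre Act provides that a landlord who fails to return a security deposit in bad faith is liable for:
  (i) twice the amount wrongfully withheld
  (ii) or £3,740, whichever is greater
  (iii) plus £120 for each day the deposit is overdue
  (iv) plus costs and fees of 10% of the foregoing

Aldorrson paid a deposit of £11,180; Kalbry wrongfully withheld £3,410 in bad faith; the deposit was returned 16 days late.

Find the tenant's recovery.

Doubled: 2 × £3,410 = £6,820
Minimum £3,740: £6,820 meets the minimum, no increase.
Late-return penalty: 16 × £120 = £1,920
Damages plus late penalty: £6,820 + £1,920 = £8,740
Costs and fees: 10% of £8,740 = £874
Total recovery: £8,740 + £874 = £9,614

Recovery: £9,614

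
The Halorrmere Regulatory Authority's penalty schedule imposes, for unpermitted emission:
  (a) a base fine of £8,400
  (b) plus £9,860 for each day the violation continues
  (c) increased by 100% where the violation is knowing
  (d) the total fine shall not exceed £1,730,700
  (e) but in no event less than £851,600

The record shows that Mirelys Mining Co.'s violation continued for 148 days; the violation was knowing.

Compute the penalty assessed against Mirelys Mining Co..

Per-day component: 148 × £9,860 = £1,459,280
Base plus per-day: £8,400 + £1,459,280 = £1,467,680
Enhancement: 100% of £1,467,680 = £1,467,680
Enhanced fine: £1,467,680 + £1,467,680 = £2,935,360
Cap at £1,730,700: £2,935,360 exceeds the cap → £1,730,700
Minimum £851,600: £1,730,700 meets the minimum, no increase.

£1,730,700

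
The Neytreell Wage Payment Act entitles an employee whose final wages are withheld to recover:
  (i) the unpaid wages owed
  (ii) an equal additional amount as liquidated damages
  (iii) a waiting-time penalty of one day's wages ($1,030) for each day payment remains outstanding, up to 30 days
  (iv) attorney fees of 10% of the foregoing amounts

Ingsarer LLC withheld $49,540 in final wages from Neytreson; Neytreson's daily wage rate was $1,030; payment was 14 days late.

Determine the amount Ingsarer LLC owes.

Total award: $124,850

Liquidated damages (equal amount): $49,540
Penalty days: min(14, 30) = 14
Waiting-time penalty: 14 × $1,030 = $14,420
Subtotal: $49,540 + $49,540 + $14,420 = $113,500
Attorney fees: 10% of $113,500 = $11,350
Total award: $113,500 + $11,350 = $124,850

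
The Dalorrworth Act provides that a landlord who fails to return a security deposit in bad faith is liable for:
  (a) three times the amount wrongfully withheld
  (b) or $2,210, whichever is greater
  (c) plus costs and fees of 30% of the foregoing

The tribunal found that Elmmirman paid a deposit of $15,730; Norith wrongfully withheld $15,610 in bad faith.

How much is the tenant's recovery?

$60,879

Trebled: 3 × $15,610 = $46,830
Minimum $2,210: $46,830 meets the minimum, no increase.
Costs and fees: 30% of $46,830 = $14,049
Total recovery: $46,830 + $14,049 = $60,879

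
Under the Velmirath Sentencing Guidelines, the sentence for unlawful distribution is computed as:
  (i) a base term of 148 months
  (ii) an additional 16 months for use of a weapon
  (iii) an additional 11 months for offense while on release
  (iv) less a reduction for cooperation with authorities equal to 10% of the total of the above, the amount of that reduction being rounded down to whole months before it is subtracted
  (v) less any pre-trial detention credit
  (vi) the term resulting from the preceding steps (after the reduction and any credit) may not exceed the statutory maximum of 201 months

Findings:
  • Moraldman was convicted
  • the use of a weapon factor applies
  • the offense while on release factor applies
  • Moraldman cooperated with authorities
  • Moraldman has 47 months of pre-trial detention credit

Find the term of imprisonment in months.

Use of a weapon enhancement: +16 months
Offense while on release enhancement: +11 months
Adjusted term: 148 months + 16 months + 11 months = 175 months
Cooperation with authorities reduction: 10% of 175 months = 17 months (rounded down)
After reduction: 175 − 17 = 158 months
Less pre-trial detention credit: 158 months − 47 months = 111 months
Cap at 201 months: 111 months is within the cap, no reduction.

111 months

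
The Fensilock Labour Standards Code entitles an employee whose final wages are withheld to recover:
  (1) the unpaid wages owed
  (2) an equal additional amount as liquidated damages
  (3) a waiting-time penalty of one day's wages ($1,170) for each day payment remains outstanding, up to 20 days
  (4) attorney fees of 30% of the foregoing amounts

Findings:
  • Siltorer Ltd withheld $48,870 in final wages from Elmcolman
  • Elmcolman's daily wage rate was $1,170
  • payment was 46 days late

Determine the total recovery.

$157,482

Liquidated damages (equal amount): $48,870
Penalty days: min(46, 20) = 20
Waiting-time penalty: 20 × $1,170 = $23,400
Subtotal: $48,870 + $48,870 + $23,400 = $121,140
Attorney fees: 30% of $121,140 = $36,342
Total award: $121,140 + $36,342 = $157,482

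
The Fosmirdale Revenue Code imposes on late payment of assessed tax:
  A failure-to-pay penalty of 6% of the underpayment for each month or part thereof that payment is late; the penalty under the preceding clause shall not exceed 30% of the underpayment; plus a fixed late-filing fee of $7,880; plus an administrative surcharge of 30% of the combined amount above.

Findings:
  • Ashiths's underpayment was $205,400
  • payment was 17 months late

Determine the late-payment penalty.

$90,350

Accrued rate: 6% × 17 = 102%, capped at 30% → 30%
Failure-to-pay penalty: 30% of $205,400 = $61,620
Penalty before surcharge: $61,620 + $7,880 = $69,500
Administrative surcharge: 30% of $69,500 = $20,850
Total penalty: $69,500 + $20,850 = $90,350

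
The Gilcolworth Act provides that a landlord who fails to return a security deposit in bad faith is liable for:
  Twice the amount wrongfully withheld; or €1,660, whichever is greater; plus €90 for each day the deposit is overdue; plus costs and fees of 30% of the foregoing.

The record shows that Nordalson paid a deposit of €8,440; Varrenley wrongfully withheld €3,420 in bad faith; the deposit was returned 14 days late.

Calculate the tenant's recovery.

Doubled: 2 × €3,420 = €6,840
Minimum €1,660: €6,840 meets the minimum, no increase.
Late-return penalty: 14 × €90 = €1,260
Damages plus late penalty: €6,840 + €1,260 = €8,100
Costs and fees: 30% of €8,100 = €2,430
Total recovery: €8,100 + €2,430 = €10,530

€10,530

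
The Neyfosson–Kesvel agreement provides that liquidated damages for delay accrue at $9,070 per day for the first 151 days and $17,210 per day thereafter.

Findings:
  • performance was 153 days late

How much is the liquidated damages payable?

$1,403,990

First 151 days: 151 × $9,070 = $1,369,570
Remaining days: (153 − 151) × $17,210 = $34,420
Accrued per-day damages: $1,369,570 + $34,420 = $1,403,990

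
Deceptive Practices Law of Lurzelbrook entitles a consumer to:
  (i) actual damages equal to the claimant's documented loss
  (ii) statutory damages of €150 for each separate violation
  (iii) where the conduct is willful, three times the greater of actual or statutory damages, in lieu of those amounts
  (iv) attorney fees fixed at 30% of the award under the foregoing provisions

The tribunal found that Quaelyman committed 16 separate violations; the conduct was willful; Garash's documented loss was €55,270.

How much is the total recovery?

Statutory damages: 16 × €150 = €2,400
Greater of actual damages (€55,270) or statutory damages (€2,400): €55,270
Trebled: 3 × €55,270 = €165,810
Attorney fees: 30% of €165,810 = €49,743
Total recovery: €165,810 + €49,743 = €215,553

Total recovery: €215,553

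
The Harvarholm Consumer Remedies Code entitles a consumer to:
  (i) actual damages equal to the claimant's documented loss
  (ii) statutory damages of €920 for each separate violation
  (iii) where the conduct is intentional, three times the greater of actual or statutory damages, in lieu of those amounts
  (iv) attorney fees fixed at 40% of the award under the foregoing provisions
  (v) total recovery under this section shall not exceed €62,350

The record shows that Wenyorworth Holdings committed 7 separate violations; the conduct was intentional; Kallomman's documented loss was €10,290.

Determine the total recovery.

Total recovery: €43,218

Statutory damages: 7 × €920 = €6,440
Greater of actual damages (€10,290) or statutory damages (€6,440): €10,290
Trebled: 3 × €10,290 = €30,870
Attorney fees: 40% of €30,870 = €12,348
Total before cap: €30,870 + €12,348 = €43,218
Cap at €62,350: €43,218 is within the cap, no reduction.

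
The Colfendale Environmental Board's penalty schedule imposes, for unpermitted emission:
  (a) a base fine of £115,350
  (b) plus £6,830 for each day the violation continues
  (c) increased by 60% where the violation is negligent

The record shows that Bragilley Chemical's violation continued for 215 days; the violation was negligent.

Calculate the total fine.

Per-day component: 215 × £6,830 = £1,468,450
Base plus per-day: £115,350 + £1,468,450 = £1,583,800
Enhancement: 60% of £1,583,800 = £950,280
Enhanced fine: £1,583,800 + £950,280 = £2,534,080

£2,534,080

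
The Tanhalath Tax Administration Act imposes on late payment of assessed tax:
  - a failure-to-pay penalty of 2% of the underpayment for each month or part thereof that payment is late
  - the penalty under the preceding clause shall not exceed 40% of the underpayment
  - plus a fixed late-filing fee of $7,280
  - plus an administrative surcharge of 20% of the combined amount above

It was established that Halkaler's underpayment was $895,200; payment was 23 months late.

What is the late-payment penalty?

Penalty: $438,432

Accrued rate: 2% × 23 = 46%, capped at 40% → 40%
Failure-to-pay penalty: 40% of $895,200 = $358,080
Penalty before surcharge: $358,080 + $7,280 = $365,360
Administrative surcharge: 20% of $365,360 = $73,072
Total penalty: $365,360 + $73,072 = $438,432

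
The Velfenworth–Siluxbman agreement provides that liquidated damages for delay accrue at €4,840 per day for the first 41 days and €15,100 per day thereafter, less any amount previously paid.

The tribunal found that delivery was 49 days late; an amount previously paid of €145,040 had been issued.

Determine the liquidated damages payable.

First 41 days: 41 × €4,840 = €198,440
Remaining days: (49 − 41) × €15,100 = €120,800
Accrued per-day damages: €198,440 + €120,800 = €319,240
Less amount previously paid: €319,240 − €145,040 = €174,200

€174,200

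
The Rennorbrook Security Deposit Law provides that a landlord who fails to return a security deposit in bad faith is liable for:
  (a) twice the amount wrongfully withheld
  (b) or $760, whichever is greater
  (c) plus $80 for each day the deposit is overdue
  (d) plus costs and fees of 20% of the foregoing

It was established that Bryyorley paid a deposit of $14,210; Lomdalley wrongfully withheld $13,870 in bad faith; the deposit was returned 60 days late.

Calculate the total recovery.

Doubled: 2 × $13,870 = $27,740
Minimum $760: $27,740 meets the minimum, no increase.
Late-return penalty: 60 × $80 = $4,800
Damages plus late penalty: $27,740 + $4,800 = $32,540
Costs and fees: 20% of $32,540 = $6,508
Total recovery: $32,540 + $6,508 = $39,048

$39,048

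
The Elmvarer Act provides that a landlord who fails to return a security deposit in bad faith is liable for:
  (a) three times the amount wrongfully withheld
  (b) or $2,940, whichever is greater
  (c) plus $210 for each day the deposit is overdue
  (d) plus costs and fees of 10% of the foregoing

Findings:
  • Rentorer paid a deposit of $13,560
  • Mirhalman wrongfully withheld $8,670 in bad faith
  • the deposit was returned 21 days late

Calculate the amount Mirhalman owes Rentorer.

$33,462

Trebled: 3 × $8,670 = $26,010
Minimum $2,940: $26,010 meets the minimum, no increase.
Late-return penalty: 21 × $210 = $4,410
Damages plus late penalty: $26,010 + $4,410 = $30,420
Costs and fees: 10% of $30,420 = $3,042
Total recovery: $30,420 + $3,042 = $33,462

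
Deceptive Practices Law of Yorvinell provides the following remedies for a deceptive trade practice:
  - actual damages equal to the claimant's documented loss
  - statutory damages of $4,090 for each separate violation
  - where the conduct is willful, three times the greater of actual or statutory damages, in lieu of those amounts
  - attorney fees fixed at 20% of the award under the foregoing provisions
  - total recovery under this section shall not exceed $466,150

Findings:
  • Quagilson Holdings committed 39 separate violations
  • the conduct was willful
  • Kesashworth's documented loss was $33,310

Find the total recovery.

$466,150

Statutory damages: 39 × $4,090 = $159,510
Greater of actual damages ($33,310) or statutory damages ($159,510): $159,510
Trebled: 3 × $159,510 = $478,530
Attorney fees: 20% of $478,530 = $95,706
Total before cap: $478,530 + $95,706 = $574,236
Cap at $466,150: $574,236 exceeds the cap → $466,150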